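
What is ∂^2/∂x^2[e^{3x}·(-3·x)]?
\left(- 27 x - 18\right) e^{3 x}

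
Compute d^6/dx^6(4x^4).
0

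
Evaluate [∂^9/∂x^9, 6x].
54\frac{d^{8}}{dx^{8}}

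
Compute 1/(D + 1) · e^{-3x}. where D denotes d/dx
- \frac{e^{- 3 x}}{2}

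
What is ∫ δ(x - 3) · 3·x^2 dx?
27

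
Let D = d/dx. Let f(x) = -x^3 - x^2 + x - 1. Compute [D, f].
- 3 x^{2} - 2 x + 1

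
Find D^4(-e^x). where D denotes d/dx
- e^{x}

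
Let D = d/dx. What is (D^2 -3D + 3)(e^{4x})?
7 e^{4 x}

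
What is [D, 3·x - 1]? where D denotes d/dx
3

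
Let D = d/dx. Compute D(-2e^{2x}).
- 4 e^{2 x}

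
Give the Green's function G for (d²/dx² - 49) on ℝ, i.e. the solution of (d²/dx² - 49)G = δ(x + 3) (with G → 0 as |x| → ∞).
-\frac{e^{-7|x + 3|}}{14}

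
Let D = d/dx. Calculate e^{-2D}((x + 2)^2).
x^{2}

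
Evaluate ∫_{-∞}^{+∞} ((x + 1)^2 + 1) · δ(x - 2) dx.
10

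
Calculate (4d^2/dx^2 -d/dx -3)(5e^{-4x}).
325 e^{- 4 x}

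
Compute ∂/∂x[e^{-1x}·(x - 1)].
\left(2 - x\right) e^{- x}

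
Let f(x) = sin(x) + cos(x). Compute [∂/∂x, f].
- \sin{\left(x \right)} + \cos{\left(x \right)}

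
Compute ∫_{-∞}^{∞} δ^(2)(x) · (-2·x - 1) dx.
0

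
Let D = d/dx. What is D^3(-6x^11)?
- 5940 x^{8}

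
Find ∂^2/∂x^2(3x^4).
36 x^{2}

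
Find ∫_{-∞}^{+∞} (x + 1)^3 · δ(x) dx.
1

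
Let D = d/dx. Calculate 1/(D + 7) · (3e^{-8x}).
- 3 e^{- 8 x}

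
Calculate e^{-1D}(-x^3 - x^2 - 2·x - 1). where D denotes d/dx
- x^{3} + 2 x^{2} - 3 x + 1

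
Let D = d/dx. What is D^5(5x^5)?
600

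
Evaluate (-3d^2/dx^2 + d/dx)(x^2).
2 x - 6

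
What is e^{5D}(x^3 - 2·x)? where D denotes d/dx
x^{3} + 15 x^{2} + 73 x + 115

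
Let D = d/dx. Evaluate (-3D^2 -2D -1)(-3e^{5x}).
258 e^{5 x}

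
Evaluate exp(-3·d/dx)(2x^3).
2 x^{3} - 18 x^{2} + 54 x - 54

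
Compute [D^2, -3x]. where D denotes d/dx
-6D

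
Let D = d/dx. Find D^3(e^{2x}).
8 e^{2 x}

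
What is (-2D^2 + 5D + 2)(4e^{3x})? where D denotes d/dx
- 4 e^{3 x}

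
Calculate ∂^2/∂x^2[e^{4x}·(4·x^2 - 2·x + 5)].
\left(64 x^{2} + 32 x + 72\right) e^{4 x}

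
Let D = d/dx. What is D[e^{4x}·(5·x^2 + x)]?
\left(20 x^{2} + 14 x + 1\right) e^{4 x}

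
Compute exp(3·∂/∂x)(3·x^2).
3 x^{2} + 18 x + 27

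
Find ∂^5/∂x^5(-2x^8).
- 13440 x^{3}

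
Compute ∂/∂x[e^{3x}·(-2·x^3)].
6 x^{2} \left(- x - 1\right) e^{3 x}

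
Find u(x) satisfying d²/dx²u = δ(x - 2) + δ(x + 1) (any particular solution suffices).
\frac{|x - 2|}{2} + \frac{|x + 1|}{2}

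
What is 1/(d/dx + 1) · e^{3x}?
\frac{e^{3 x}}{4}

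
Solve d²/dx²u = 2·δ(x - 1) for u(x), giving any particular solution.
|x - 1|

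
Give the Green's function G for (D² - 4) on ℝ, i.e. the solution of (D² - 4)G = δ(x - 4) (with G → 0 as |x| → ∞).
-\frac{e^{-2|x - 4|}}{4}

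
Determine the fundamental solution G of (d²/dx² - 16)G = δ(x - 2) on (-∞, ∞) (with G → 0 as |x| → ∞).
-\frac{e^{-4|x - 2|}}{8}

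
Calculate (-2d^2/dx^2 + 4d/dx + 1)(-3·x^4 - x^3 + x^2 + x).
x \left(- 3 x^{3} - 49 x^{2} + 61 x + 21\right)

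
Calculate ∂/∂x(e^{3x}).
3 e^{3 x}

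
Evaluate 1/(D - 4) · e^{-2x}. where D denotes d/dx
- \frac{e^{- 2 x}}{6}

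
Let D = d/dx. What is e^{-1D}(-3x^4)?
- 3 x^{4} + 12 x^{3} - 18 x^{2} + 12 x - 3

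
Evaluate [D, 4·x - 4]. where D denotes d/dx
4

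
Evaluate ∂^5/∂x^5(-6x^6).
- 4320 x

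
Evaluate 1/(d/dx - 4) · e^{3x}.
- e^{3 x}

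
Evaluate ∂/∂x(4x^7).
28 x^{6}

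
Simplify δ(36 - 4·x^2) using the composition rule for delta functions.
\frac{\delta(x - 3) + \delta(x + 3)}{24}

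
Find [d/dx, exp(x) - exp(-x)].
2 \cosh{\left(x \right)}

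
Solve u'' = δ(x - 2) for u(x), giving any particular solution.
\frac{|x - 2|}{2}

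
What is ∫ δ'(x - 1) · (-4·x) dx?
4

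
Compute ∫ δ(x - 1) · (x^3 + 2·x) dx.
3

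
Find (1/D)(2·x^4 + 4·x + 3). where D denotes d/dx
\frac{2 x^{5}}{5} + 2 x^{2} + 3 x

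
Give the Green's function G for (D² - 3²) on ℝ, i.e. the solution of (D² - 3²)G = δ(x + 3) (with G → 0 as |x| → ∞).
-\frac{e^{-3|x + 3|}}{6}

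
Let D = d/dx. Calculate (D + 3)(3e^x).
12 e^{x}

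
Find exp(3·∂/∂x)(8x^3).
8 x^{3} + 72 x^{2} + 216 x + 216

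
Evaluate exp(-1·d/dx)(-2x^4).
- 2 x^{4} + 8 x^{3} - 12 x^{2} + 8 x - 2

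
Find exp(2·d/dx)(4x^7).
4 x^{7} + 56 x^{6} + 336 x^{5} + 1120 x^{4} + 2240 x^{3} + 2688 x^{2} + 1792 x + 512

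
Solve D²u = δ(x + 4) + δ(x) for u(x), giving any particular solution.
\frac{|x + 4|}{2} + \frac{|x|}{2}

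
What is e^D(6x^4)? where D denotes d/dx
6 x^{4} + 24 x^{3} + 36 x^{2} + 24 x + 6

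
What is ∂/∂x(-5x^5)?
- 25 x^{4}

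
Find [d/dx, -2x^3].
- 6 x^{2}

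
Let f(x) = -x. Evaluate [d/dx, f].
-1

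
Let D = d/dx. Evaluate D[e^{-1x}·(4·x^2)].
4 x \left(2 - x\right) e^{- x}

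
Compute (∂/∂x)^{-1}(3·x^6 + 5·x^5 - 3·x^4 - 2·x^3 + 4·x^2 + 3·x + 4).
\frac{3 x^{7}}{7} + \frac{5 x^{6}}{6} - \frac{3 x^{5}}{5} - \frac{x^{4}}{2} + \frac{4 x^{3}}{3} + \frac{3 x^{2}}{2} + 4 x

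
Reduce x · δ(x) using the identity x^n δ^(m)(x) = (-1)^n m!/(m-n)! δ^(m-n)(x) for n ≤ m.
0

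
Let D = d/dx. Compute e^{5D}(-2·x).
- 2 x - 10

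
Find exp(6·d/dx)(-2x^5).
- 2 x^{5} - 60 x^{4} - 720 x^{3} - 4320 x^{2} - 12960 x - 15552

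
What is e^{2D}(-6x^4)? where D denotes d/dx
- 6 x^{4} - 48 x^{3} - 144 x^{2} - 192 x - 96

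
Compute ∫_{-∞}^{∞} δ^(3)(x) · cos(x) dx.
0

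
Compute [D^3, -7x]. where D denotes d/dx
-21D^{2}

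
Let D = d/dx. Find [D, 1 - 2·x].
-2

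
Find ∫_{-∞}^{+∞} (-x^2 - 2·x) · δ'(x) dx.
2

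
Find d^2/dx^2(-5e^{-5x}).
- 125 e^{- 5 x}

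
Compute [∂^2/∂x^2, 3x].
6\frac{d}{dx}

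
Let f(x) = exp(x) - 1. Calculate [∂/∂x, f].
e^{x}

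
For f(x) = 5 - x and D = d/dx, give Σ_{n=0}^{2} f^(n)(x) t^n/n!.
- t - x + 5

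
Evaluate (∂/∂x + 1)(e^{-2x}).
- e^{- 2 x}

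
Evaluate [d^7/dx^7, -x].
-7\frac{d^{6}}{dx^{6}}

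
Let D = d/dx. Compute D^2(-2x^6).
- 60 x^{4}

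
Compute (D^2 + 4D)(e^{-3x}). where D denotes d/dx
- 3 e^{- 3 x}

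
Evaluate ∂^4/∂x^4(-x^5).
- 120 x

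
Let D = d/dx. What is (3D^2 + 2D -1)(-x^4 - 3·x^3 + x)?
x^{4} - 5 x^{3} - 54 x^{2} - 55 x + 2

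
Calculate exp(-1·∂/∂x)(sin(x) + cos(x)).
\sqrt{2} \cos{\left(- x + \frac{\pi}{4} + 1 \right)}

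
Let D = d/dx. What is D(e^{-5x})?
- 5 e^{- 5 x}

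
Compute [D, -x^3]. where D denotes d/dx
- 3 x^{2}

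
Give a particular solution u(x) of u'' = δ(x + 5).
\frac{|x + 5|}{2}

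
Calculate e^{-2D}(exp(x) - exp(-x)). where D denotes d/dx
- e^{2 - x} + e^{x - 2}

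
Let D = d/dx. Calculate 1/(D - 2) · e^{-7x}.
- \frac{e^{- 7 x}}{9}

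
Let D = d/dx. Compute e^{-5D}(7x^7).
7 x^{7} - 245 x^{6} + 3675 x^{5} - 30625 x^{4} + 153125 x^{3} - 459375 x^{2} + 765625 x - 546875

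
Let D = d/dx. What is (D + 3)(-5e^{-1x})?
- 10 e^{- x}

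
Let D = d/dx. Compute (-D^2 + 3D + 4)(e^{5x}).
- 6 e^{5 x}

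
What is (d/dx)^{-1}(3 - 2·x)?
- x^{2} + 3 x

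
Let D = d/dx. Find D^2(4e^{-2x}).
16 e^{- 2 x}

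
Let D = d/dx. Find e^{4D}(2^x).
2^{x + 4}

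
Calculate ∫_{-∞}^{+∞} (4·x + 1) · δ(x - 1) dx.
5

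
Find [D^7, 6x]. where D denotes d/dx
42D^{6}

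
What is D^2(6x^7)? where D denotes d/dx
252 x^{5}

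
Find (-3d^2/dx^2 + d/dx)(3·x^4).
12 x^{2} \left(x - 9\right)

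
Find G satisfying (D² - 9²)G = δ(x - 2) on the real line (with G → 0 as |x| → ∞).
-\frac{e^{-9|x - 2|}}{18}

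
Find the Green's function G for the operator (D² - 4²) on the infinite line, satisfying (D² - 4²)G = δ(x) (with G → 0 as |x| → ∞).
-\frac{e^{-4|x|}}{8}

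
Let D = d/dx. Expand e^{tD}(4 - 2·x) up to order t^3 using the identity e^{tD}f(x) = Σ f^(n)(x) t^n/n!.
- 2 t - 2 x + 4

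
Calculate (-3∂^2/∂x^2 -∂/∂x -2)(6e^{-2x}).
- 72 e^{- 2 x}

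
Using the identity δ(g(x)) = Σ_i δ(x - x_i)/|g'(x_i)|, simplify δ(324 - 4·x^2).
\frac{\delta(x - 9) + \delta(x + 9)}{72}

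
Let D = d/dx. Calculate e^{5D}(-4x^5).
- 4 x^{5} - 100 x^{4} - 1000 x^{3} - 5000 x^{2} - 12500 x - 12500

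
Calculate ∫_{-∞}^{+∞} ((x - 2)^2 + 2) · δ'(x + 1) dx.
6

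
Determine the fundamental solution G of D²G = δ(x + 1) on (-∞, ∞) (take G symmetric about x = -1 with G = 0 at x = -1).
\frac{|x + 1|}{2}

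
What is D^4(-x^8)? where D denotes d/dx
- 1680 x^{4}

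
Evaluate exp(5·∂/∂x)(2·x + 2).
2 x + 12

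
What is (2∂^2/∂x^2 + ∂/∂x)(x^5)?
5 x^{3} \left(x + 8\right)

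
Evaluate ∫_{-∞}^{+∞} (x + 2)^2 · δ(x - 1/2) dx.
\frac{25}{4}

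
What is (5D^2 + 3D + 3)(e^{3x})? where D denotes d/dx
57 e^{3 x}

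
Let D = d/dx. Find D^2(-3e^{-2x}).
- 12 e^{- 2 x}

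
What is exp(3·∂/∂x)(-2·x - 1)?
- 2 x - 7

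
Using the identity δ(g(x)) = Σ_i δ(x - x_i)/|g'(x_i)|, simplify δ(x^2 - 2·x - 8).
\frac{\delta(x - 4) + \delta(x + 2)}{6}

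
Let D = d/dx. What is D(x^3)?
3 x^{2}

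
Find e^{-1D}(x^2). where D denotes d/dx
x^{2} - 2 x + 1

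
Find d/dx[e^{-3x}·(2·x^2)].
2 x \left(2 - 3 x\right) e^{- 3 x}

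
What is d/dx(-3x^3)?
- 9 x^{2}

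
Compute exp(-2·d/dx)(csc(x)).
\csc{\left(x - 2 \right)}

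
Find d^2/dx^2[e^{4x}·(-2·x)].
\left(- 32 x - 16\right) e^{4 x}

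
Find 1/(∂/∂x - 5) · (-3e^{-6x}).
\frac{3 e^{- 6 x}}{11}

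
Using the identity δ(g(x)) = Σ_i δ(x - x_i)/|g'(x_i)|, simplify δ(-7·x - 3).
\frac{\delta(x + 3/7)}{7}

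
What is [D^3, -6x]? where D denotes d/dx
-18D^{2}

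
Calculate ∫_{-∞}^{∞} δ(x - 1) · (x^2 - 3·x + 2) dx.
0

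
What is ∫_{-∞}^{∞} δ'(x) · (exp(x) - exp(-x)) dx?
-2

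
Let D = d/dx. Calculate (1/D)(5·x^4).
x^{5}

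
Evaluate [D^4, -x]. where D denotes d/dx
-4D^{3}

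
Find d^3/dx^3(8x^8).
2688 x^{5}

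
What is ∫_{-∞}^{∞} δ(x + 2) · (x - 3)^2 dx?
25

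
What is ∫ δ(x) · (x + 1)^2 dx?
1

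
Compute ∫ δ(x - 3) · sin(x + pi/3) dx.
\sin{\left(\frac{\pi}{3} + 3 \right)}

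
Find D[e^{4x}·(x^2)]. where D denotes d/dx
2 x \left(2 x + 1\right) e^{4 x}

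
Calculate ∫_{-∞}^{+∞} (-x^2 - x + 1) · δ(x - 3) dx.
-11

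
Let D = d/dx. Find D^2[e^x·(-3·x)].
3 \left(- x - 2\right) e^{x}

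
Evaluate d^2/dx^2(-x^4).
- 12 x^{2}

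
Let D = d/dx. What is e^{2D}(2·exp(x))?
2 e^{x + 2}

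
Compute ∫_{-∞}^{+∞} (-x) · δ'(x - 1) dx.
1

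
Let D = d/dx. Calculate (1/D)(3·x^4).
\frac{3 x^{5}}{5}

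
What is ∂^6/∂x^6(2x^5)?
0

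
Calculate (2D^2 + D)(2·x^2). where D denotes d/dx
4 x + 8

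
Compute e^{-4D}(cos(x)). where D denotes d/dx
\cos{\left(x - 4 \right)}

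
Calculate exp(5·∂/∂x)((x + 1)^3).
x^{3} + 18 x^{2} + 108 x + 216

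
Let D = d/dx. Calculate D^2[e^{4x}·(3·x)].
\left(48 x + 24\right) e^{4 x}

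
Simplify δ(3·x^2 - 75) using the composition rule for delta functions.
\frac{\delta(x - 5) + \delta(x + 5)}{30}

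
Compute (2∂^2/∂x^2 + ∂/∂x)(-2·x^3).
6 x \left(- x - 4\right)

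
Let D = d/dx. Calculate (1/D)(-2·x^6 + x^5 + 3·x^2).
- \frac{2 x^{7}}{7} + \frac{x^{6}}{6} + x^{3}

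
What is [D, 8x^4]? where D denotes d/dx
32 x^{3}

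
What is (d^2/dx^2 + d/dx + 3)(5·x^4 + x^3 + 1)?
15 x^{4} + 23 x^{3} + 63 x^{2} + 6 x + 3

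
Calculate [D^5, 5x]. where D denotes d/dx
25D^{4}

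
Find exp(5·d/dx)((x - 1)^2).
x^{2} + 8 x + 16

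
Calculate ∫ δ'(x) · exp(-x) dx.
1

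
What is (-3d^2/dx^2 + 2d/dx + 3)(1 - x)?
1 - 3 x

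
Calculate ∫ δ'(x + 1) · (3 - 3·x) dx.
3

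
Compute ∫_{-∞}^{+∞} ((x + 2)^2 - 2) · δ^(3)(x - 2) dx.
0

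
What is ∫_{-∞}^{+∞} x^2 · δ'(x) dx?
0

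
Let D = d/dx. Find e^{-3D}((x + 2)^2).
x^{2} - 2 x + 1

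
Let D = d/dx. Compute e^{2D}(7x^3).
7 x^{3} + 42 x^{2} + 84 x + 56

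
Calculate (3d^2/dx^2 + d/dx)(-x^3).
3 x \left(- x - 6\right)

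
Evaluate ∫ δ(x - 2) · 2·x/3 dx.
\frac{4}{3}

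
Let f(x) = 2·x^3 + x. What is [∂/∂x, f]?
6 x^{2} + 1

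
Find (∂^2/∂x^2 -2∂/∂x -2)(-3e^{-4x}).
- 66 e^{- 4 x}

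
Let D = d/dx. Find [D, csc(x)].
- \cot{\left(x \right)} \csc{\left(x \right)}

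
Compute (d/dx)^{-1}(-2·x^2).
- \frac{2 x^{3}}{3}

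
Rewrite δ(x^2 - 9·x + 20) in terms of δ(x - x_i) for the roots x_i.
\frac{\delta(x - 4) + \delta(x - 5)}{1}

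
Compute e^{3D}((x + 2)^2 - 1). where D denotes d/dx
x^{2} + 10 x + 24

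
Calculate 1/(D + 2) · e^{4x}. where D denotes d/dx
\frac{e^{4 x}}{6}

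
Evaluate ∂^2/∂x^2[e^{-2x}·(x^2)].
2 \left(2 x^{2} - 4 x + 1\right) e^{- 2 x}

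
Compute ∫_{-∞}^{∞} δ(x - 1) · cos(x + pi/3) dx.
\cos{\left(1 + \frac{\pi}{3} \right)}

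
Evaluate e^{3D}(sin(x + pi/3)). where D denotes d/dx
\sin{\left(x + \frac{\pi}{3} + 3 \right)}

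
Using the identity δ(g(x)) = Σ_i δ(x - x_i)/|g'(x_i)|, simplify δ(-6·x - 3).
\frac{\delta(x + 1/2)}{6}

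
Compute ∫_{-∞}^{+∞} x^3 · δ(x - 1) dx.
1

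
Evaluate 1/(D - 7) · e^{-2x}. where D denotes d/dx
- \frac{e^{- 2 x}}{9}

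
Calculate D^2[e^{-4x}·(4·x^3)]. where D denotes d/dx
8 x \left(8 x^{2} - 12 x + 3\right) e^{- 4 x}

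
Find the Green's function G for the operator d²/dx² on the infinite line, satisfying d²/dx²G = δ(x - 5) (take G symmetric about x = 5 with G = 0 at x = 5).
\frac{|x - 5|}{2}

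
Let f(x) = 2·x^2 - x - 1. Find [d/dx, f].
4 x - 1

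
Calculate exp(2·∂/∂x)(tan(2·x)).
\tan{\left(2 x + 4 \right)}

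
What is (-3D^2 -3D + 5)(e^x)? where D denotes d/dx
- e^{x}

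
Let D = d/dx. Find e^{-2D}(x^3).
x^{3} - 6 x^{2} + 12 x - 8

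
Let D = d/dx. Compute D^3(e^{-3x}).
- 27 e^{- 3 x}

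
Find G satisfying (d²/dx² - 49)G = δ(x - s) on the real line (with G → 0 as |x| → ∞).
-\frac{e^{-7|x-s|}}{14}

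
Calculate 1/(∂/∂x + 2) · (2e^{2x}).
\frac{e^{2 x}}{2}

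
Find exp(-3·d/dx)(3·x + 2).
3 x - 7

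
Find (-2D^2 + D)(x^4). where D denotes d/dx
4 x^{2} \left(x - 6\right)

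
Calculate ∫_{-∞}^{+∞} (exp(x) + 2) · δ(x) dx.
3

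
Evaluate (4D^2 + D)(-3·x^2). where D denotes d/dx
- 6 x - 24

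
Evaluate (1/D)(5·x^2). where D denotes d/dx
\frac{5 x^{3}}{3}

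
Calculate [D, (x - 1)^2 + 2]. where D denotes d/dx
2 x - 2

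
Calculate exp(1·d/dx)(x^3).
x^{3} + 3 x^{2} + 3 x + 1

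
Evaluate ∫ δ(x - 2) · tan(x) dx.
\tan{\left(2 \right)}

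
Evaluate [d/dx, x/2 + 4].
\frac{1}{2}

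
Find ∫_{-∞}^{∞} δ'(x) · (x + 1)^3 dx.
-3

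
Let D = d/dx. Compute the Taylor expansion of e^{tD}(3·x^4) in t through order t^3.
3 x \left(4 t^{3} + 6 t^{2} x + 4 t x^{2} + x^{3}\right)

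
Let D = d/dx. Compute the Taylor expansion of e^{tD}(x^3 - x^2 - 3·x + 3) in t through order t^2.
t^{2} \left(3 x - 1\right) - t \left(- 3 x^{2} + 2 x + 3\right) + x^{3} - x^{2} - 3 x + 3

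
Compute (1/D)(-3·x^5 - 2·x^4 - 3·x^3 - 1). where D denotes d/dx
- \frac{x^{6}}{2} - \frac{2 x^{5}}{5} - \frac{3 x^{4}}{4} - x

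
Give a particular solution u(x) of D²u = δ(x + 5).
\frac{|x + 5|}{2}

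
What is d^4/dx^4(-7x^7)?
- 5880 x^{3}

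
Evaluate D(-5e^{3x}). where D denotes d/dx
- 15 e^{3 x}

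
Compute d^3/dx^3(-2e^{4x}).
- 128 e^{4 x}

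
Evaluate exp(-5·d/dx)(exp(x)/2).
\frac{e^{x - 5}}{2}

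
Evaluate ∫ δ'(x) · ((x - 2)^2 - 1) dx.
4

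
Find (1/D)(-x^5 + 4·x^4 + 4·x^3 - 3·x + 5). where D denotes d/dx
- \frac{x^{6}}{6} + \frac{4 x^{5}}{5} + x^{4} - \frac{3 x^{2}}{2} + 5 x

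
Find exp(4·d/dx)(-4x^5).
- 4 x^{5} - 80 x^{4} - 640 x^{3} - 2560 x^{2} - 5120 x - 4096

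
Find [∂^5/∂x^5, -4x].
-20\frac{d^{4}}{dx^{4}}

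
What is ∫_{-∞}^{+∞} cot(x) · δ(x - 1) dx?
\cot{\left(1 \right)}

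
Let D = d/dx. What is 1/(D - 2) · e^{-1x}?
- \frac{e^{- x}}{3}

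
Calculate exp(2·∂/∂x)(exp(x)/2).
\frac{e^{x + 2}}{2}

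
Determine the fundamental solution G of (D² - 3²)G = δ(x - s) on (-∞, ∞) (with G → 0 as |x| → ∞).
-\frac{e^{-3|x-s|}}{6}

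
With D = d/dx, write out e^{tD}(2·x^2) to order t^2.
2 t^{2} + 4 t x + 2 x^{2}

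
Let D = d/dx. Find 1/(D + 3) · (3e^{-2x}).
3 e^{- 2 x}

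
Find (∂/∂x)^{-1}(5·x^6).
\frac{5 x^{7}}{7}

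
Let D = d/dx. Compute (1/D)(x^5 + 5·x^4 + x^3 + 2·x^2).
\frac{x^{6}}{6} + x^{5} + \frac{x^{4}}{4} + \frac{2 x^{3}}{3}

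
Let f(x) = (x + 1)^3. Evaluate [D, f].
3 \left(x + 1\right)^{2}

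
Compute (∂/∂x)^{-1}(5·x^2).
\frac{5 x^{3}}{3}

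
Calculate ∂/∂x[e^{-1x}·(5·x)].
5 \left(1 - x\right) e^{- x}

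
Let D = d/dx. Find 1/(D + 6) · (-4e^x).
- \frac{4 e^{x}}{7}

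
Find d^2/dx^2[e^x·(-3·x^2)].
3 \left(- x^{2} - 4 x - 2\right) e^{x}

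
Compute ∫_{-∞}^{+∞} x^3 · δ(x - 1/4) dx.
\frac{1}{64}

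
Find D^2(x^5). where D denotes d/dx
20 x^{3}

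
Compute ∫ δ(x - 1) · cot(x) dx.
\cot{\left(1 \right)}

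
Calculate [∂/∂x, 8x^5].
40 x^{4}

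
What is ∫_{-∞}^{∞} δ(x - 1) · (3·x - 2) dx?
1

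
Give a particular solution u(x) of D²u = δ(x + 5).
\frac{|x + 5|}{2}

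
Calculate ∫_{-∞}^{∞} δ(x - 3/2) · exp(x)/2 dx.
\frac{e^{\frac{3}{2}}}{2}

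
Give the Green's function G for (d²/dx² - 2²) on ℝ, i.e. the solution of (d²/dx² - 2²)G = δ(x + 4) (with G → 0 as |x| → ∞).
-\frac{e^{-2|x + 4|}}{4}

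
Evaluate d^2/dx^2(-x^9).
- 72 x^{7}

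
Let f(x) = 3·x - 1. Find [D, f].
3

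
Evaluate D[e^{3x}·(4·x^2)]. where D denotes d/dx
4 x \left(3 x + 2\right) e^{3 x}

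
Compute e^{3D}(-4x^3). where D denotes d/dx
- 4 x^{3} - 36 x^{2} - 108 x - 108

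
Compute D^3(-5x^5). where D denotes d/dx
- 300 x^{2}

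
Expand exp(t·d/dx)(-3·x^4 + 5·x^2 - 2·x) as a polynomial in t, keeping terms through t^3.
- 12 t^{3} x - t^{2} \left(18 x^{2} - 5\right) - 2 t \left(6 x^{3} - 5 x + 1\right) - 3 x^{4} + 5 x^{2} - 2 x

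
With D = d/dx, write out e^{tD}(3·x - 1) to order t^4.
3 t + 3 x - 1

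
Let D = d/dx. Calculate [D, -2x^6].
- 12 x^{5}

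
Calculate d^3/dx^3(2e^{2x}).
16 e^{2 x}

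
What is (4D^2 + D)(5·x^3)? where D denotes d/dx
15 x \left(x + 8\right)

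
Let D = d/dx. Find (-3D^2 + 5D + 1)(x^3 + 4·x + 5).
x^{3} + 15 x^{2} - 14 x + 25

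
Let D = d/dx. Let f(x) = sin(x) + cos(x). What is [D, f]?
- \sin{\left(x \right)} + \cos{\left(x \right)}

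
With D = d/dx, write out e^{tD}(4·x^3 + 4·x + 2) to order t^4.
4 t^{3} + 12 t^{2} x + 12 t x^{2} + 4 t + 4 x^{3} + 4 x + 2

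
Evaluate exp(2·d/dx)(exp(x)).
e^{x + 2}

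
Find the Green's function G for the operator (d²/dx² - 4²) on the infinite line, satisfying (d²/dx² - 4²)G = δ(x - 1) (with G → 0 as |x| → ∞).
-\frac{e^{-4|x - 1|}}{8}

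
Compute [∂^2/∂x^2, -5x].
-10\frac{d}{dx}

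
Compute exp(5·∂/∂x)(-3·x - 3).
- 3 x - 18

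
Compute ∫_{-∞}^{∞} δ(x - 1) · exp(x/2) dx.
e^{\frac{1}{2}}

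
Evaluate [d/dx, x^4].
4 x^{3}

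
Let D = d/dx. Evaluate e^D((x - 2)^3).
x^{3} - 3 x^{2} + 3 x - 1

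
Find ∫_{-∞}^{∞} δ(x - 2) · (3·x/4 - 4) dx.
- \frac{5}{2}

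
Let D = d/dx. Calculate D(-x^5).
- 5 x^{4}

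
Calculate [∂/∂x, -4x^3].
- 12 x^{2}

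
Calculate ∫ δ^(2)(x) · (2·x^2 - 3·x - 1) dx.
4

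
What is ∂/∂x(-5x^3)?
- 15 x^{2}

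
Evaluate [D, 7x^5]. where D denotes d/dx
35 x^{4}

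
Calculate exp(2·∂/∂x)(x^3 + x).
x^{3} + 6 x^{2} + 13 x + 10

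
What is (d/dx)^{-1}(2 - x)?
- \frac{x^{2}}{2} + 2 x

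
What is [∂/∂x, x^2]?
2 x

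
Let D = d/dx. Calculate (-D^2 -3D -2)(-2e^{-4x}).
12 e^{- 4 x}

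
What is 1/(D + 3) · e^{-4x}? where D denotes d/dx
- e^{- 4 x}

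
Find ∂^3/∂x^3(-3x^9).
- 1512 x^{6}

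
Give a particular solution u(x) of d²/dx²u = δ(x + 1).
\frac{|x + 1|}{2}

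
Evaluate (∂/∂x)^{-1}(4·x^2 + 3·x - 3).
\frac{4 x^{3}}{3} + \frac{3 x^{2}}{2} - 3 x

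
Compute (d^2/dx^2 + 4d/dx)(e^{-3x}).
- 3 e^{- 3 x}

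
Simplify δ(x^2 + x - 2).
\frac{\delta(x + 2) + \delta(x - 1)}{3}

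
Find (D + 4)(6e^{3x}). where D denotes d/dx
42 e^{3 x}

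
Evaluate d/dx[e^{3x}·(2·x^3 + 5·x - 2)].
\left(6 x^{3} + 6 x^{2} + 15 x - 1\right) e^{3 x}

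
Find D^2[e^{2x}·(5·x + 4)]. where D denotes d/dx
\left(20 x + 36\right) e^{2 x}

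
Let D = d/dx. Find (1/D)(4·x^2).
\frac{4 x^{3}}{3}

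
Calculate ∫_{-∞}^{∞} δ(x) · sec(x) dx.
1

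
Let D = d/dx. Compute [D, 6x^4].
24 x^{3}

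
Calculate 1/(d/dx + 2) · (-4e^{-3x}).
4 e^{- 3 x}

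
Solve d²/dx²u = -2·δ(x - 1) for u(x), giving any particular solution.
-|x - 1|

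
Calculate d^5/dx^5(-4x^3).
0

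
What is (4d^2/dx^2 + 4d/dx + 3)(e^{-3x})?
27 e^{- 3 x}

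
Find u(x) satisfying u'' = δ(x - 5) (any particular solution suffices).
\frac{|x - 5|}{2}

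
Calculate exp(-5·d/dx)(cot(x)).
\cot{\left(x - 5 \right)}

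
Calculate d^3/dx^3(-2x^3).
-12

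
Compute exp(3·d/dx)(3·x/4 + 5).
\frac{3 x}{4} + \frac{29}{4}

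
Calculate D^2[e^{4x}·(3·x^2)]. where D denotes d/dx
\left(48 x^{2} + 48 x + 6\right) e^{4 x}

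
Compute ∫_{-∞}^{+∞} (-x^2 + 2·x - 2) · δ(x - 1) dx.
-1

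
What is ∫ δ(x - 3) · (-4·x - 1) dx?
-13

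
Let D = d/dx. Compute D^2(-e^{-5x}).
- 25 e^{- 5 x}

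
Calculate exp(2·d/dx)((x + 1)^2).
x^{2} + 6 x + 9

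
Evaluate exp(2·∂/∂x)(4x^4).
4 x^{4} + 32 x^{3} + 96 x^{2} + 128 x + 64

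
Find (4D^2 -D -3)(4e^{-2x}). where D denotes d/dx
60 e^{- 2 x}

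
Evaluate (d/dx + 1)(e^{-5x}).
- 4 e^{- 5 x}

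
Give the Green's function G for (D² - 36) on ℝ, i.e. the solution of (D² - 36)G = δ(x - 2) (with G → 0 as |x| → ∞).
-\frac{e^{-6|x - 2|}}{12}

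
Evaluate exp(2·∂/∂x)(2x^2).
2 x^{2} + 8 x + 8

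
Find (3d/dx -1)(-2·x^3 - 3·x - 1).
2 x^{3} - 18 x^{2} + 3 x - 8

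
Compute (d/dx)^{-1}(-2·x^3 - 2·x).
- \frac{x^{4}}{2} - x^{2}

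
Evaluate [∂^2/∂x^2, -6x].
-12\frac{d}{dx}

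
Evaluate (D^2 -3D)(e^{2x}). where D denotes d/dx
- 2 e^{2 x}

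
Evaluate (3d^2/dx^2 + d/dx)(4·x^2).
8 x + 24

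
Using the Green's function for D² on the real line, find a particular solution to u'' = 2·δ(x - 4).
|x - 4|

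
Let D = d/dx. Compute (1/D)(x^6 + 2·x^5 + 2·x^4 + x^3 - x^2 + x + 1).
\frac{x^{7}}{7} + \frac{x^{6}}{3} + \frac{2 x^{5}}{5} + \frac{x^{4}}{4} - \frac{x^{3}}{3} + \frac{x^{2}}{2} + x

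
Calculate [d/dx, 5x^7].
35 x^{6}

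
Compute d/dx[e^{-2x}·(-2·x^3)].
x^{2} \left(4 x - 6\right) e^{- 2 x}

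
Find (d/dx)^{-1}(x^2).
\frac{x^{3}}{3}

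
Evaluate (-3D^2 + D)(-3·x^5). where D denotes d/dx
15 x^{3} \left(12 - x\right)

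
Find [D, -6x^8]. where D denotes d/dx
- 48 x^{7}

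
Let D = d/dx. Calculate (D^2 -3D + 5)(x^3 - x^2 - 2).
5 x^{3} - 14 x^{2} + 12 x - 12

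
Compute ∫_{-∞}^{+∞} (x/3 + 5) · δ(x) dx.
5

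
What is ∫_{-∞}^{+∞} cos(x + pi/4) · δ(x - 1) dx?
\cos{\left(\frac{\pi}{4} + 1 \right)}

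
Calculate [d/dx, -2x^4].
- 8 x^{3}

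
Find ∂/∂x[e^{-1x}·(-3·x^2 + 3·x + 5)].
\left(3 x^{2} - 9 x - 2\right) e^{- x}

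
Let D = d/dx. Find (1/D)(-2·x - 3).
- x^{2} - 3 x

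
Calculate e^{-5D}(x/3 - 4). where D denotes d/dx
\frac{x}{3} - \frac{17}{3}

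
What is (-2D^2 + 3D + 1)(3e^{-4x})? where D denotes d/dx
- 129 e^{- 4 x}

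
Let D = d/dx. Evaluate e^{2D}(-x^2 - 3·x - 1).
- x^{2} - 7 x - 11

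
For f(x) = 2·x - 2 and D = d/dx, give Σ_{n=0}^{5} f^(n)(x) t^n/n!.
2 t + 2 x - 2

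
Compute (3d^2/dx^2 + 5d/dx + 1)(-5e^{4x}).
- 345 e^{4 x}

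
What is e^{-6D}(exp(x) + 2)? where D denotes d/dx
e^{x - 6} + 2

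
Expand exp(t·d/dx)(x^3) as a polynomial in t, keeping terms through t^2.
x \left(3 t^{2} + 3 t x + x^{2}\right)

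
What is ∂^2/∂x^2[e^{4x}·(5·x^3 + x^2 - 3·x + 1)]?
2 \left(40 x^{3} + 68 x^{2} - x - 3\right) e^{4 x}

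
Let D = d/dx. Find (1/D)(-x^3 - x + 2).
- \frac{x^{4}}{4} - \frac{x^{2}}{2} + 2 x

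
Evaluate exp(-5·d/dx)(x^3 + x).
x^{3} - 15 x^{2} + 76 x - 130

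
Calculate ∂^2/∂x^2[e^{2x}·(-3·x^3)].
- 6 x \left(2 x^{2} + 6 x + 3\right) e^{2 x}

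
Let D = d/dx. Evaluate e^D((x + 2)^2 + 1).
x^{2} + 6 x + 10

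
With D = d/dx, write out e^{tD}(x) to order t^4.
t + x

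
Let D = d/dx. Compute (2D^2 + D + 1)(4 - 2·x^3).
- 2 x^{3} - 6 x^{2} - 24 x + 4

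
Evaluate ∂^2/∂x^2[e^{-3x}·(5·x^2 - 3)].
\left(45 x^{2} - 60 x - 17\right) e^{- 3 x}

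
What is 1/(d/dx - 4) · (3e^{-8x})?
- \frac{e^{- 8 x}}{4}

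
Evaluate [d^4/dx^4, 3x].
12\frac{d^{3}}{dx^{3}}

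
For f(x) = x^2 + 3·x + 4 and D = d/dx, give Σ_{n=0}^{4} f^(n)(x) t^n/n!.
t^{2} + t \left(2 x + 3\right) + x^{2} + 3 x + 4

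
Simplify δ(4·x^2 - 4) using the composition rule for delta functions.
\frac{\delta(x - 1) + \delta(x + 1)}{8}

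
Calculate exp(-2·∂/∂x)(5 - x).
7 - x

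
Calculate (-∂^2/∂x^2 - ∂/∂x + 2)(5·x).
10 x - 5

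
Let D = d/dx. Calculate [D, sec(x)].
\tan{\left(x \right)} \sec{\left(x \right)}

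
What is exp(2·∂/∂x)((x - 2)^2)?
x^{2}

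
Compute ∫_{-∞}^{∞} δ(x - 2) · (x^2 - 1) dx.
3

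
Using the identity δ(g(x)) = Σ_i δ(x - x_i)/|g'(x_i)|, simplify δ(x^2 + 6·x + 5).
\frac{\delta(x + 5) + \delta(x + 1)}{4}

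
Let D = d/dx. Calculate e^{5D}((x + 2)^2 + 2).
x^{2} + 14 x + 51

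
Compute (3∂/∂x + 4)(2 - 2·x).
2 - 8 x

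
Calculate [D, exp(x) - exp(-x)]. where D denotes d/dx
2 \cosh{\left(x \right)}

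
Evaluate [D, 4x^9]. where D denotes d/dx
36 x^{8}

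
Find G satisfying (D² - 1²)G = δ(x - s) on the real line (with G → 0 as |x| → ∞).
-\frac{e^{-|x-s|}}{2}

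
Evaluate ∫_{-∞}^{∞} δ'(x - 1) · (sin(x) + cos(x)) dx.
- \cos{\left(1 \right)} + \sin{\left(1 \right)}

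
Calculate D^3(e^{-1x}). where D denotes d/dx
- e^{- x}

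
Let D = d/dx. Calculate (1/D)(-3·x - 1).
- \frac{3 x^{2}}{2} - x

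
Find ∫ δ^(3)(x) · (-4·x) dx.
0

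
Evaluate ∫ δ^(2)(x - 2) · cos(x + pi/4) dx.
- \cos{\left(\frac{\pi}{4} + 2 \right)}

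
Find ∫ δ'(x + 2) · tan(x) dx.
- \frac{1}{\cos^{2}{\left(2 \right)}}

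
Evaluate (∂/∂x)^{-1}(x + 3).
\frac{x^{2}}{2} + 3 x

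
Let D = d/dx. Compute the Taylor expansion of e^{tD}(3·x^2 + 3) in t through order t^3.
3 t^{2} + 6 t x + 3 x^{2} + 3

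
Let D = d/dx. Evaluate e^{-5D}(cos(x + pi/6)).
\cos{\left(x - 5 + \frac{\pi}{6} \right)}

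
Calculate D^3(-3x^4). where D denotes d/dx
- 72 x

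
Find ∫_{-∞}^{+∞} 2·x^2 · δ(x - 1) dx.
2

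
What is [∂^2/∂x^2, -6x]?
-12\frac{d}{dx}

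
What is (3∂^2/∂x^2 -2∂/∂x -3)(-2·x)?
6 x + 4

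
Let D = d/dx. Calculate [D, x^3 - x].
3 x^{2} - 1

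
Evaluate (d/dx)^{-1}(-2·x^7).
- \frac{x^{8}}{4}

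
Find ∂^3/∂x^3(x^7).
210 x^{4}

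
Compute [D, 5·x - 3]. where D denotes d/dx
5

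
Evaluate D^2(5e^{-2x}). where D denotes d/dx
20 e^{- 2 x}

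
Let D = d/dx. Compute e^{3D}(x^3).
x^{3} + 9 x^{2} + 27 x + 27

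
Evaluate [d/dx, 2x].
2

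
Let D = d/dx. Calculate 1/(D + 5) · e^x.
\frac{e^{x}}{6}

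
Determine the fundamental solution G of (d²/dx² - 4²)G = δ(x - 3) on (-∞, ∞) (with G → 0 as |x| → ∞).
-\frac{e^{-4|x - 3|}}{8}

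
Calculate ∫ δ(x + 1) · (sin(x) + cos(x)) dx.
- \sin{\left(1 \right)} + \cos{\left(1 \right)}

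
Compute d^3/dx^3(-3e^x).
- 3 e^{x}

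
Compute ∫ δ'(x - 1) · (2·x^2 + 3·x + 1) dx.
-7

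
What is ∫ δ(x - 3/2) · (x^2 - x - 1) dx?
- \frac{1}{4}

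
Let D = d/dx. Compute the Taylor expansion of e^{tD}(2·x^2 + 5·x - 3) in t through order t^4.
2 t^{2} + t \left(4 x + 5\right) + 2 x^{2} + 5 x - 3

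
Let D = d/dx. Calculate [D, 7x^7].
49 x^{6}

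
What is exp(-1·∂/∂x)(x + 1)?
x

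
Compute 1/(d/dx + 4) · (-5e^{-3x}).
- 5 e^{- 3 x}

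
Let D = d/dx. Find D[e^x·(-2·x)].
2 \left(- x - 1\right) e^{x}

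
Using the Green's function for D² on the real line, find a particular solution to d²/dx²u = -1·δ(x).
-\frac{|x|}{2}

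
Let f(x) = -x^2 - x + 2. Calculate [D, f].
- 2 x - 1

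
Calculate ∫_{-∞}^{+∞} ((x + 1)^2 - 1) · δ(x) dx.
0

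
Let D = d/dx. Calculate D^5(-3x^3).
0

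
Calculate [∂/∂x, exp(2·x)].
2 e^{2 x}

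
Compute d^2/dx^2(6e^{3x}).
54 e^{3 x}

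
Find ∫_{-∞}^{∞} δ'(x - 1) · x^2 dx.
-2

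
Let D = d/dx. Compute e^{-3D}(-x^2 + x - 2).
- x^{2} + 7 x - 14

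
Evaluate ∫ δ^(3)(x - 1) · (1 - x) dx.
0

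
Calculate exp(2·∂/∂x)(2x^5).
2 x^{5} + 20 x^{4} + 80 x^{3} + 160 x^{2} + 160 x + 64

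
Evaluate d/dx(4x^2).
8 x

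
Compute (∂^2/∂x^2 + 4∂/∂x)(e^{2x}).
12 e^{2 x}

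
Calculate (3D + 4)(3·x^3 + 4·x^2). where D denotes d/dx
x \left(12 x^{2} + 43 x + 24\right)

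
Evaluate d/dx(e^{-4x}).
- 4 e^{- 4 x}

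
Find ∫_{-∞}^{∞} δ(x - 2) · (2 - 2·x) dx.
-2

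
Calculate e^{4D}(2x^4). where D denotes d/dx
2 x^{4} + 32 x^{3} + 192 x^{2} + 512 x + 512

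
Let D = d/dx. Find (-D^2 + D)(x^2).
2 x - 2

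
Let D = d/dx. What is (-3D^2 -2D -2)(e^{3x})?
- 35 e^{3 x}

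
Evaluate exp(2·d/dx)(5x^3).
5 x^{3} + 30 x^{2} + 60 x + 40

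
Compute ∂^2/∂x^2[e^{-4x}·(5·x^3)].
10 x \left(8 x^{2} - 12 x + 3\right) e^{- 4 x}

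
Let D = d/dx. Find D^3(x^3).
6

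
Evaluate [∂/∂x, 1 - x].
-1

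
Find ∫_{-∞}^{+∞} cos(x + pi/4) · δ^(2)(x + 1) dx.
- \sin{\left(\frac{\pi}{4} + 1 \right)}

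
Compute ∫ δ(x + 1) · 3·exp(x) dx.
\frac{3}{e}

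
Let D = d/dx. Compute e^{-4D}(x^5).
x^{5} - 20 x^{4} + 160 x^{3} - 640 x^{2} + 1280 x - 1024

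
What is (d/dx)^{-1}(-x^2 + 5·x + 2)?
- \frac{x^{3}}{3} + \frac{5 x^{2}}{2} + 2 x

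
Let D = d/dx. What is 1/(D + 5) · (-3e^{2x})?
- \frac{3 e^{2 x}}{7}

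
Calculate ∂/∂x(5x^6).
30 x^{5}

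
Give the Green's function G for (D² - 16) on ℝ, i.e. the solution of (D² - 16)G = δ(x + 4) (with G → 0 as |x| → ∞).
-\frac{e^{-4|x + 4|}}{8}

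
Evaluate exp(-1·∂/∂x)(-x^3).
- x^{3} + 3 x^{2} - 3 x + 1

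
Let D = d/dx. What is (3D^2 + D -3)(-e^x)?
- e^{x}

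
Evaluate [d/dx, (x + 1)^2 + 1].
2 x + 2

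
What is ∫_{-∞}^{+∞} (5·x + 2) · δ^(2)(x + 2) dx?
0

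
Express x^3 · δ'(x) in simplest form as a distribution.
0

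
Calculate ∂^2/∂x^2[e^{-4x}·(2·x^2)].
4 \left(8 x^{2} - 8 x + 1\right) e^{- 4 x}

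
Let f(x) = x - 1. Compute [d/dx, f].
1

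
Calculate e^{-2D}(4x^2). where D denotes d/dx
4 x^{2} - 16 x + 16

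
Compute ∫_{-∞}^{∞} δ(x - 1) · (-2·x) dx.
-2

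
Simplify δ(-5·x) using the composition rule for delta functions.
\frac{\delta(x)}{5}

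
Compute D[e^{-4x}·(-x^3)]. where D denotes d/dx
x^{2} \left(4 x - 3\right) e^{- 4 x}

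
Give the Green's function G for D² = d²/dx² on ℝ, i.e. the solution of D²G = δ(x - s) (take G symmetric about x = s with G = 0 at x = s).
\frac{|x - s|}{2}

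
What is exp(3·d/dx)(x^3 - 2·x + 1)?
x^{3} + 9 x^{2} + 25 x + 22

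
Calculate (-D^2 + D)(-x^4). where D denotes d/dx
4 x^{2} \left(3 - x\right)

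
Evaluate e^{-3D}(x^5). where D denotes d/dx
x^{5} - 15 x^{4} + 90 x^{3} - 270 x^{2} + 405 x - 243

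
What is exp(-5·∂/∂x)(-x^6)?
- x^{6} + 30 x^{5} - 375 x^{4} + 2500 x^{3} - 9375 x^{2} + 18750 x - 15625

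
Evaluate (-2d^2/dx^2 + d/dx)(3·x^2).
6 x - 12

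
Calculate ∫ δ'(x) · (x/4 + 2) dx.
- \frac{1}{4}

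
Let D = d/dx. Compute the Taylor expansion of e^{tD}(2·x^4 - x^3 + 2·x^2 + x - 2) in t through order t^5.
2 t^{4} + t^{3} \left(8 x - 1\right) + t^{2} \left(12 x^{2} - 3 x + 2\right) + t \left(8 x^{3} - 3 x^{2} + 4 x + 1\right) + 2 x^{4} - x^{3} + 2 x^{2} + x - 2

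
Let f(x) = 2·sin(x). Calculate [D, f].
2 \cos{\left(x \right)}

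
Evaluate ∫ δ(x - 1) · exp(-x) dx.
e^{-1}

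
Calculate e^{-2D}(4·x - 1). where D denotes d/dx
4 x - 9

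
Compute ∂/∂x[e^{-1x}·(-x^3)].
x^{2} \left(x - 3\right) e^{- x}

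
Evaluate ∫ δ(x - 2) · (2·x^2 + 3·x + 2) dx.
16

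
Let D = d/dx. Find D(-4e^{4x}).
- 16 e^{4 x}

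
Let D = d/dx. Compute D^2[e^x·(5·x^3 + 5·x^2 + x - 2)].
\left(5 x^{3} + 35 x^{2} + 51 x + 10\right) e^{x}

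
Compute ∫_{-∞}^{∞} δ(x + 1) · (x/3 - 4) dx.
- \frac{13}{3}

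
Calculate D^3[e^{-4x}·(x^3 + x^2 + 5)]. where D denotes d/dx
2 \left(- 32 x^{3} + 40 x^{2} + 12 x - 169\right) e^{- 4 x}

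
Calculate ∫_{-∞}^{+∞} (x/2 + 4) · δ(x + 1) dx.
\frac{7}{2}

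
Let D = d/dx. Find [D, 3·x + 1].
3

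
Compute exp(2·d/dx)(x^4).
x^{4} + 8 x^{3} + 24 x^{2} + 32 x + 16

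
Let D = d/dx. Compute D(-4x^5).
- 20 x^{4}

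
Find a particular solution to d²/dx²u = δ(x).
\frac{|x|}{2}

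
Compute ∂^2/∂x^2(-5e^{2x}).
- 20 e^{2 x}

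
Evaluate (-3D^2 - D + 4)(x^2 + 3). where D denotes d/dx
4 x^{2} - 2 x + 6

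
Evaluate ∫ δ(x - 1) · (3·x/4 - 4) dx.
- \frac{13}{4}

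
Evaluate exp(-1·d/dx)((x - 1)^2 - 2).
x^{2} - 4 x + 2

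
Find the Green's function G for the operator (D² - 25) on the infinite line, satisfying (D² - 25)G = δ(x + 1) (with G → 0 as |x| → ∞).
-\frac{e^{-5|x + 1|}}{10}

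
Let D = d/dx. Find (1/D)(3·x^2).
x^{3}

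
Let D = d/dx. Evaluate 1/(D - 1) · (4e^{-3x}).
- e^{- 3 x}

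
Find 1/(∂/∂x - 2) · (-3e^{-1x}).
e^{- x}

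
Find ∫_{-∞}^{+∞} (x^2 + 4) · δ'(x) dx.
0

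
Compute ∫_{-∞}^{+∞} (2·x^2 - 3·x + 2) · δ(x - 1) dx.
1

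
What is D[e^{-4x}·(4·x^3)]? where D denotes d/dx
x^{2} \left(12 - 16 x\right) e^{- 4 x}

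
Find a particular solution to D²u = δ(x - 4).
\frac{|x - 4|}{2}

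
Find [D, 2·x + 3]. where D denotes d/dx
2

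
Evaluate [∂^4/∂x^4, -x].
-4\frac{d^{3}}{dx^{3}}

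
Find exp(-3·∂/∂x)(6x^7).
6 x^{7} - 126 x^{6} + 1134 x^{5} - 5670 x^{4} + 17010 x^{3} - 30618 x^{2} + 30618 x - 13122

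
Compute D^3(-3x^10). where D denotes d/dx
- 2160 x^{7}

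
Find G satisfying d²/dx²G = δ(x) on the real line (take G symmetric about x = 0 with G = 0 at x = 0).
\frac{|x|}{2}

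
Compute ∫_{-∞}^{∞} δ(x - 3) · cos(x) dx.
\cos{\left(3 \right)}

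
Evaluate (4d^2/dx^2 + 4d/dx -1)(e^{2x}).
23 e^{2 x}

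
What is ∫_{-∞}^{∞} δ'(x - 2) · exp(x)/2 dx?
- \frac{e^{2}}{2}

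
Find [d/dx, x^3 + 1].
3 x^{2}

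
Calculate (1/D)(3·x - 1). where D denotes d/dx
\frac{3 x^{2}}{2} - x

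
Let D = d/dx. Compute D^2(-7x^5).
- 140 x^{3}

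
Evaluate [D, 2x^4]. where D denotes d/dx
8 x^{3}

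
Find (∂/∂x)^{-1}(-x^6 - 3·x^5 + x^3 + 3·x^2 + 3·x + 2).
- \frac{x^{7}}{7} - \frac{x^{6}}{2} + \frac{x^{4}}{4} + x^{3} + \frac{3 x^{2}}{2} + 2 x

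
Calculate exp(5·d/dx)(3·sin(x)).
3 \sin{\left(x + 5 \right)}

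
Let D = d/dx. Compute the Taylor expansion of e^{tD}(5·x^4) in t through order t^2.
5 x^{2} \left(6 t^{2} + 4 t x + x^{2}\right)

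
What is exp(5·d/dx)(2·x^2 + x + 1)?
2 x^{2} + 21 x + 56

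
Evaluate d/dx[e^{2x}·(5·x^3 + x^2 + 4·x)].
\left(10 x^{3} + 17 x^{2} + 10 x + 4\right) e^{2 x}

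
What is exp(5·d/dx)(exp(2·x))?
e^{2 x + 10}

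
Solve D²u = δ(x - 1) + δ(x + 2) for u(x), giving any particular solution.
\frac{|x - 1|}{2} + \frac{|x + 2|}{2}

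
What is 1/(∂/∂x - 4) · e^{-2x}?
- \frac{e^{- 2 x}}{6}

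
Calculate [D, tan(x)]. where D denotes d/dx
\frac{1}{\cos^{2}{\left(x \right)}}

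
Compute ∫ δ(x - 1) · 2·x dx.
2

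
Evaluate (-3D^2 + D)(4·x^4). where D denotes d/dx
16 x^{2} \left(x - 9\right)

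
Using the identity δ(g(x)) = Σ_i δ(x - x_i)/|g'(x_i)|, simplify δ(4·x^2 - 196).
\frac{\delta(x - 7) + \delta(x + 7)}{56}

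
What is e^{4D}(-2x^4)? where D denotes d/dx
- 2 x^{4} - 32 x^{3} - 192 x^{2} - 512 x - 512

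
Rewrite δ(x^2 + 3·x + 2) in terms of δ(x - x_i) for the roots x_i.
\frac{\delta(x + 1) + \delta(x + 2)}{1}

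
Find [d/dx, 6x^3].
18 x^{2}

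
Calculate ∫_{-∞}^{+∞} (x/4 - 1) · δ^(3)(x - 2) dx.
0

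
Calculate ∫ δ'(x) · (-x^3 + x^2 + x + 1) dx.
-1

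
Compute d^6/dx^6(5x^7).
25200 x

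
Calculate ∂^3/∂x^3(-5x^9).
- 2520 x^{6}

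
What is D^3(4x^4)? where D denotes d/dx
96 x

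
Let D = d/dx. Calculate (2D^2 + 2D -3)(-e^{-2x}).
- e^{- 2 x}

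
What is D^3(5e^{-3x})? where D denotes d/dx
- 135 e^{- 3 x}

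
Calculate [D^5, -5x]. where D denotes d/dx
-25D^{4}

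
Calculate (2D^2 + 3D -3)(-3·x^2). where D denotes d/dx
9 x^{2} - 18 x - 12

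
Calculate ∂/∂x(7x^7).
49 x^{6}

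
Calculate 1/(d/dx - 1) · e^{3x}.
\frac{e^{3 x}}{2}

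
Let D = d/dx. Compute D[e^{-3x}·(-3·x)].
3 \left(3 x - 1\right) e^{- 3 x}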